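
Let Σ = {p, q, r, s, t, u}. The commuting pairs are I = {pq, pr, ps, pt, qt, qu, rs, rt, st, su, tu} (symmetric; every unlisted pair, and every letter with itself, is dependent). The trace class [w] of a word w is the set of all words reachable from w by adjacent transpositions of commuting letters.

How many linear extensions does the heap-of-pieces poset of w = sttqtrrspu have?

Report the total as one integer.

2760

0(s) covers ∅
1(t) covers ∅
2(t) covers 1:t
3(q) covers 0:s
4(t) covers 2:t
5(r) covers 3:q
6(r) covers 5:r
7(s) covers 3:q
8(p) covers ∅
9(u) covers 6:r, 8:p
floor of heap: 0:s, 1:t, 8:p
completions by unplaced set U, small U first (add the entries for U minus each lowest piece of U):
  |U|=1: {4}:1  {7}:1  {9}:1
  |U|=2: {2,4}:1  {4,7}:2  {4,9}:2  {6,9}:1  {7,9}:2  {8,9}:1
  |U|=3: {1,2,4}:1  {2,4,7}:3  {2,4,9}:3  {4,6,9}:3  {4,7,9}:6  {4,8,9}:3  {5,6,9}:1  {6,7,9}:3  {6,8,9}:2  {7,8,9}:3
  |U|=4: {1,2,4,7}:4  {1,2,4,9}:4  {2,4,6,9}:6  {2,4,7,9}:12  {2,4,8,9}:6  {4,5,6,9}:4  {4,6,7,9}:12  {4,6,8,9}:8  {4,7,8,9}:12  {5,6,7,9}:4  {5,6,8,9}:3  {6,7,8,9}:8
  |U|=5: {1,2,4,6,9}:10  {1,2,4,7,9}:20  {1,2,4,8,9}:10  {2,4,5,6,9}:10  {2,4,6,7,9}:30  {2,4,6,8,9}:20  {2,4,7,8,9}:30  {3,5,6,7,9}:4  {4,5,6,7,9}:20  {4,5,6,8,9}:15  {4,6,7,8,9}:40  {5,6,7,8,9}:15
  |U|=6: {0,3,5,6,7,9}:4  {1,2,4,5,6,9}:20  {1,2,4,6,7,9}:60  {1,2,4,6,8,9}:40  {1,2,4,7,8,9}:60  {2,4,5,6,7,9}:60  {2,4,5,6,8,9}:45  {2,4,6,7,8,9}:120  {3,4,5,6,7,9}:24  {3,5,6,7,8,9}:19  {4,5,6,7,8,9}:90
  |U|=7: {0,3,4,5,6,7,9}:28  {0,3,5,6,7,8,9}:23  {1,2,4,5,6,7,9}:140  {1,2,4,5,6,8,9}:105  {1,2,4,6,7,8,9}:280  {2,3,4,5,6,7,9}:84  {2,4,5,6,7,8,9}:315  {3,4,5,6,7,8,9}:133
  |U|=8: {0,2,3,4,5,6,7,9}:112  {0,3,4,5,6,7,8,9}:184  {1,2,3,4,5,6,7,9}:224  {1,2,4,5,6,7,8,9}:840  {2,3,4,5,6,7,8,9}:532
  start at 0(s): 1596
  start at 1(t): 828
  start at 8(p): 336
sum over floor = 2760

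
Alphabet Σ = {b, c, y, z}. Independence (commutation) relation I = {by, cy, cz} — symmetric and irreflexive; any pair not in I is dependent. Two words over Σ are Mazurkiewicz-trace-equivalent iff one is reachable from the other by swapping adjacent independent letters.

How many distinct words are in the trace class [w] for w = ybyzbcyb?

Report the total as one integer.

#0=y has no predecessor
#1=b has no predecessor
#2=y depends on [0:y]
#3=z depends on [1:b, 2:y]
#4=b depends on [3:z]
#5=c depends on [4:b]
#6=y depends on [3:z]
#7=b depends on [5:c]
sources: [0:y, 1:b]
N(rest) = Σ N(rest − s) over sources s of rest; N(one piece) = 1:
  size 1 → [6]=1  [7]=1
  size 2 → [5,7]=1  [6,7]=2
  size 3 → [4,5,7]=1  [5,6,7]=3
  size 4 → [4,5,6,7]=4
  size 5 → [3,4,5,6,7]=4
  size 6 → [1,3,4,5,6,7]=4  [2,3,4,5,6,7]=4
  first=0(y) contributes 8
  first=1(b) contributes 4
|[w]| = 12

12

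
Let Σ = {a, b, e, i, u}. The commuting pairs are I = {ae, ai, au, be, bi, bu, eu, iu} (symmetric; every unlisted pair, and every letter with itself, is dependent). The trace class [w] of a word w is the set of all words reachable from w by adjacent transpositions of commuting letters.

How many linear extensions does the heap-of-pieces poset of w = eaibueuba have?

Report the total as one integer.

1260

#0=e has no predecessor
#1=a has no predecessor
#2=i depends on [0:e]
#3=b depends on [1:a]
#4=u has no predecessor
#5=e depends on [2:i]
#6=u depends on [4:u]
#7=b depends on [3:b]
#8=a depends on [7:b]
sources: [0:e, 1:a, 4:u]
N(rest) = Σ N(rest − s) over sources s of rest; N(one piece) = 1:
  size 1 → [5]=1  [6]=1  [8]=1
  size 2 → [2,5]=1  [4,6]=1  [5,6]=2  [5,8]=2  [6,8]=2  [7,8]=1
  size 3 → [0,2,5]=1  [2,5,6]=3  [2,5,8]=3  [3,7,8]=1  [4,5,6]=3  [4,6,8]=3  [5,6,8]=6  [5,7,8]=3  [6,7,8]=3
  size 4 → [0,2,5,6]=4  [0,2,5,8]=4  [1,3,7,8]=1  [2,4,5,6]=6  [2,5,6,8]=12  [2,5,7,8]=6  [3,5,7,8]=4  [3,6,7,8]=4  [4,5,6,8]=12  [4,6,7,8]=6  [5,6,7,8]=12
  size 5 → [0,2,4,5,6]=10  [0,2,5,6,8]=20  [0,2,5,7,8]=10  [1,3,5,7,8]=5  [1,3,6,7,8]=5  [2,3,5,7,8]=10  [2,4,5,6,8]=30  [2,5,6,7,8]=30  [3,4,6,7,8]=10  [3,5,6,7,8]=20  [4,5,6,7,8]=30
  size 6 → [0,2,3,5,7,8]=20  [0,2,4,5,6,8]=60  [0,2,5,6,7,8]=60  [1,2,3,5,7,8]=15  [1,3,4,6,7,8]=15  [1,3,5,6,7,8]=30  [2,3,5,6,7,8]=60  [2,4,5,6,7,8]=90  [3,4,5,6,7,8]=60
  size 7 → [0,1,2,3,5,7,8]=35  [0,2,3,5,6,7,8]=140  [0,2,4,5,6,7,8]=210  [1,2,3,5,6,7,8]=105  [1,3,4,5,6,7,8]=105  [2,3,4,5,6,7,8]=210
  first=0(e) contributes 420
  first=1(a) contributes 560
  first=4(u) contributes 280
|[w]| = 1260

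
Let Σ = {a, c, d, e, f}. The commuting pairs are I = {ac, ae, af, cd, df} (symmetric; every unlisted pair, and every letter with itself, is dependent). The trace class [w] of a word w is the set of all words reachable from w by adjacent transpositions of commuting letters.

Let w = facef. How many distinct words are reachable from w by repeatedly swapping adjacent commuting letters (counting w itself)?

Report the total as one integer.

piece 0:f — minimal
piece 1:a — minimal
piece 2:c rests on {0:f}
piece 3:e rests on {2:c}
piece 4:f rests on {3:e}
minimal pieces: {0:f, 1:a}
ways to finish when only these pieces remain (= sum over removing one remaining piece with nothing left below it):
  1 left: {1}→1  {4}→1
  2 left: {1,4}→2  {3,4}→1
  3 left: {1,3,4}→3  {2,3,4}→1
  placing 0:f first → 4 extensions
  placing 1:a first → 1 extensions
total linear extensions = 5

5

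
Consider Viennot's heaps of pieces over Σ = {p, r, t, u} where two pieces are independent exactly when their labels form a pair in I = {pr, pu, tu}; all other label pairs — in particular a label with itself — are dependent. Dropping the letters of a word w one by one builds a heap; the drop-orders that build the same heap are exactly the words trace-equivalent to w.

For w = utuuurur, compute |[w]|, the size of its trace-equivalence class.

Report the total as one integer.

piece 0:u — minimal
piece 1:t — minimal
piece 2:u rests on {0:u}
piece 3:u rests on {2:u}
piece 4:u rests on {3:u}
piece 5:r rests on {1:t, 4:u}
piece 6:u rests on {5:r}
piece 7:r rests on {6:u}
minimal pieces: {0:u, 1:t}
ways to finish when only these pieces remain (= sum over removing one remaining piece with nothing left below it):
  1 left: {7}→1
  2 left: {6,7}→1
  3 left: {5,6,7}→1
  4 left: {1,5,6,7}→1  {4,5,6,7}→1
  5 left: {1,4,5,6,7}→2  {3,4,5,6,7}→1
  6 left: {1,3,4,5,6,7}→3  {2,3,4,5,6,7}→1
  placing 0:u first → 4 extensions
  placing 1:t first → 1 extensions
total linear extensions = 5

5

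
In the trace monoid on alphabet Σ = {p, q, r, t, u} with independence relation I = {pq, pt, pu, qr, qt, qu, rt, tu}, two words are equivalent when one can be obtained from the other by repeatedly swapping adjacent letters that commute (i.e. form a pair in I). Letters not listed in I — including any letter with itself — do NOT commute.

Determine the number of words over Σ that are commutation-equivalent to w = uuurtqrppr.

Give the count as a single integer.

90

drop 0:u onto floor
drop 1:u onto {0:u}
drop 2:u onto {1:u}
drop 3:r onto {2:u}
drop 4:t onto floor
drop 5:q onto floor
drop 6:r onto {3:r}
drop 7:p onto {6:r}
drop 8:p onto {7:p}
drop 9:r onto {8:p}
ground layer = {0:u, 4:t, 5:q}
drop-orders for the pieces not yet dropped (sum over which currently-grounded one goes next):
  1 to go: {4} 1  {5} 1  {9} 1
  2 to go: {4,5} 2  {4,9} 2  {5,9} 2  {8,9} 1
  3 to go: {4,5,9} 6  {4,8,9} 3  {5,8,9} 3  {7,8,9} 1
  4 to go: {4,5,8,9} 12  {4,7,8,9} 4  {5,7,8,9} 4  {6,7,8,9} 1
  5 to go: {3,6,7,8,9} 1  {4,5,7,8,9} 20  {4,6,7,8,9} 5  {5,6,7,8,9} 5
  6 to go: {2,3,6,7,8,9} 1  {3,4,6,7,8,9} 6  {3,5,6,7,8,9} 6  {4,5,6,7,8,9} 30
  7 to go: {1,2,3,6,7,8,9} 1  {2,3,4,6,7,8,9} 7  {2,3,5,6,7,8,9} 7  {3,4,5,6,7,8,9} 42
  8 to go: {0,1,2,3,6,7,8,9} 1  {1,2,3,4,6,7,8,9} 8  {1,2,3,5,6,7,8,9} 8  {2,3,4,5,6,7,8,9} 56
  if 0:u drops first: 72 orders
  if 4:t drops first: 9 orders
  if 5:q drops first: 9 orders
heap linearizations: 90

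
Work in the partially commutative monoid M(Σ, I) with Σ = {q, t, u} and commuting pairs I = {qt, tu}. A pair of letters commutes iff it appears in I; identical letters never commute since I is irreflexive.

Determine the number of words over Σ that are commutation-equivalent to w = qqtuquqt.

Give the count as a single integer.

piece 0:q — minimal
piece 1:q rests on {0:q}
piece 2:t — minimal
piece 3:u rests on {1:q}
piece 4:q rests on {3:u}
piece 5:u rests on {4:q}
piece 6:q rests on {5:u}
piece 7:t rests on {2:t}
minimal pieces: {0:q, 2:t}
ways to finish when only these pieces remain (= sum over removing one remaining piece with nothing left below it):
  1 left: {6}→1  {7}→1
  2 left: {2,7}→1  {5,6}→1  {6,7}→2
  3 left: {2,6,7}→3  {4,5,6}→1  {5,6,7}→3
  4 left: {2,5,6,7}→6  {3,4,5,6}→1  {4,5,6,7}→4
  5 left: {1,3,4,5,6}→1  {2,4,5,6,7}→10  {3,4,5,6,7}→5
  6 left: {0,1,3,4,5,6}→1  {1,3,4,5,6,7}→6  {2,3,4,5,6,7}→15
  placing 0:q first → 21 extensions
  placing 2:t first → 7 extensions
total linear extensions = 28

28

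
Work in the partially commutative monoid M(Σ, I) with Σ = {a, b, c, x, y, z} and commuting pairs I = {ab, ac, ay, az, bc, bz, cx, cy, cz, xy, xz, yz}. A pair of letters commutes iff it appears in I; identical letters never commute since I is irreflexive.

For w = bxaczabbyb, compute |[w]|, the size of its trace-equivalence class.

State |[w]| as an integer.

piece 0:b — minimal
piece 1:x rests on {0:b}
piece 2:a rests on {1:x}
piece 3:c — minimal
piece 4:z — minimal
piece 5:a rests on {2:a}
piece 6:b rests on {1:x}
piece 7:b rests on {6:b}
piece 8:y rests on {7:b}
piece 9:b rests on {8:y}
minimal pieces: {0:b, 3:c, 4:z}
ways to finish when only these pieces remain (= sum over removing one remaining piece with nothing left below it):
  1 left: {3}→1  {4}→1  {5}→1  {9}→1
  2 left: {2,5}→1  {3,4}→2  {3,5}→2  {3,9}→2  {4,5}→2  {4,9}→2  {5,9}→2  {8,9}→1
  3 left: {2,3,5}→3  {2,4,5}→3  {2,5,9}→3  {3,4,5}→6  {3,4,9}→6  {3,5,9}→6  {3,8,9}→3  {4,5,9}→6  {4,8,9}→3  {5,8,9}→3  {7,8,9}→1
  4 left: {2,3,4,5}→12  {2,3,5,9}→12  {2,4,5,9}→12  {2,5,8,9}→6  {3,4,5,9}→24  {3,4,8,9}→12  {3,5,8,9}→12  {3,7,8,9}→4  {4,5,8,9}→12  {4,7,8,9}→4  {5,7,8,9}→4  {6,7,8,9}→1
  5 left: {2,3,4,5,9}→60  {2,3,5,8,9}→30  {2,4,5,8,9}→30  {2,5,7,8,9}→10  {3,4,5,8,9}→60  {3,4,7,8,9}→20  {3,5,7,8,9}→20  {3,6,7,8,9}→5  {4,5,7,8,9}→20  {4,6,7,8,9}→5  {5,6,7,8,9}→5
  6 left: {2,3,4,5,8,9}→180  {2,3,5,7,8,9}→60  {2,4,5,7,8,9}→60  {2,5,6,7,8,9}→15  {3,4,5,7,8,9}→120  {3,4,6,7,8,9}→30  {3,5,6,7,8,9}→30  {4,5,6,7,8,9}→30
  7 left: {1,2,5,6,7,8,9}→15  {2,3,4,5,7,8,9}→420  {2,3,5,6,7,8,9}→105  {2,4,5,6,7,8,9}→105  {3,4,5,6,7,8,9}→210
  8 left: {0,1,2,5,6,7,8,9}→15  {1,2,3,5,6,7,8,9}→120  {1,2,4,5,6,7,8,9}→120  {2,3,4,5,6,7,8,9}→840
  placing 0:b first → 1080 extensions
  placing 3:c first → 135 extensions
  placing 4:z first → 135 extensions
total linear extensions = 1350

1350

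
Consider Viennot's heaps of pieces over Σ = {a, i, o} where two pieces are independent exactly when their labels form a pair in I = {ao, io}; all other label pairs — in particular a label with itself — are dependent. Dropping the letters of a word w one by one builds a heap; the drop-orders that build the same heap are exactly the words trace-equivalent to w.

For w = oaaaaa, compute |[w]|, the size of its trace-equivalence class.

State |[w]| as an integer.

6

drop 0:o onto floor
drop 1:a onto floor
drop 2:a onto {1:a}
drop 3:a onto {2:a}
drop 4:a onto {3:a}
drop 5:a onto {4:a}
ground layer = {0:o, 1:a}
drop-orders for the pieces not yet dropped (sum over which currently-grounded one goes next):
  1 to go: {0} 1  {5} 1
  2 to go: {0,5} 2  {4,5} 1
  3 to go: {0,4,5} 3  {3,4,5} 1
  4 to go: {0,3,4,5} 4  {2,3,4,5} 1
  if 0:o drops first: 1 orders
  if 1:a drops first: 5 orders
heap linearizations: 6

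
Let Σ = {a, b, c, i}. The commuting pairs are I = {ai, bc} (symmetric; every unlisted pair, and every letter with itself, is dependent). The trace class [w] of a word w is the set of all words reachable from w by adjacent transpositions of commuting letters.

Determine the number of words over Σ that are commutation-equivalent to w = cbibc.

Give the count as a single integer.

#0=c has no predecessor
#1=b has no predecessor
#2=i depends on [0:c, 1:b]
#3=b depends on [2:i]
#4=c depends on [2:i]
sources: [0:c, 1:b]
N(rest) = Σ N(rest − s) over sources s of rest; N(one piece) = 1:
  size 1 → [3]=1  [4]=1
  size 2 → [3,4]=2
  size 3 → [2,3,4]=2
  first=0(c) contributes 2
  first=1(b) contributes 2
|[w]| = 4

4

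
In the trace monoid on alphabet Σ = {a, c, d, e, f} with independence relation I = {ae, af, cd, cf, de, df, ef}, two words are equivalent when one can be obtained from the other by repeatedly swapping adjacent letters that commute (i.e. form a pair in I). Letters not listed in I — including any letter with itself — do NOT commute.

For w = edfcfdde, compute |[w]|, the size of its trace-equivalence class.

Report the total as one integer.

0(e) covers ∅
1(d) covers ∅
2(f) covers ∅
3(c) covers 0:e
4(f) covers 2:f
5(d) covers 1:d
6(d) covers 5:d
7(e) covers 3:c
floor of heap: 0:e, 1:d, 2:f
completions by unplaced set U, small U first (add the entries for U minus each lowest piece of U):
  |U|=1: {4}:1  {6}:1  {7}:1
  |U|=2: {2,4}:1  {3,7}:1  {4,6}:2  {4,7}:2  {5,6}:1  {6,7}:2
  |U|=3: {0,3,7}:1  {1,5,6}:1  {2,4,6}:3  {2,4,7}:3  {3,4,7}:3  {3,6,7}:3  {4,5,6}:3  {4,6,7}:6  {5,6,7}:3
  |U|=4: {0,3,4,7}:4  {0,3,6,7}:4  {1,4,5,6}:4  {1,5,6,7}:4  {2,3,4,7}:6  {2,4,5,6}:6  {2,4,6,7}:12  {3,4,6,7}:12  {3,5,6,7}:6  {4,5,6,7}:12
  |U|=5: {0,2,3,4,7}:10  {0,3,4,6,7}:20  {0,3,5,6,7}:10  {1,2,4,5,6}:10  {1,3,5,6,7}:10  {1,4,5,6,7}:20  {2,3,4,6,7}:30  {2,4,5,6,7}:30  {3,4,5,6,7}:30
  |U|=6: {0,1,3,5,6,7}:20  {0,2,3,4,6,7}:60  {0,3,4,5,6,7}:60  {1,2,4,5,6,7}:60  {1,3,4,5,6,7}:60  {2,3,4,5,6,7}:90
  start at 0(e): 210
  start at 1(d): 210
  start at 2(f): 140
sum over floor = 560

560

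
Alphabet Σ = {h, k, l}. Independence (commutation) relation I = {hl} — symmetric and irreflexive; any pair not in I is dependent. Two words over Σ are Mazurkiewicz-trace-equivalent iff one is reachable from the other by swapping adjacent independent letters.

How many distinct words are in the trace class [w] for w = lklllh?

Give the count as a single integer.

#0=l has no predecessor
#1=k depends on [0:l]
#2=l depends on [1:k]
#3=l depends on [2:l]
#4=l depends on [3:l]
#5=h depends on [1:k]
sources: [0:l]
N(rest) = Σ N(rest − s) over sources s of rest; N(one piece) = 1:
  size 1 → [4]=1  [5]=1
  size 2 → [3,4]=1  [4,5]=2
  size 3 → [2,3,4]=1  [3,4,5]=3
  size 4 → [2,3,4,5]=4
  first=0(l) contributes 4

4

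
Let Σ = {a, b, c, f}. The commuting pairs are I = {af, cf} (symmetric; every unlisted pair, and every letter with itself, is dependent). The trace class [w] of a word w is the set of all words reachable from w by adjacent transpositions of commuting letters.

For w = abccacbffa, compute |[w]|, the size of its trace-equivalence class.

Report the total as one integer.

3

piece 0:a — minimal
piece 1:b rests on {0:a}
piece 2:c rests on {1:b}
piece 3:c rests on {2:c}
piece 4:a rests on {3:c}
piece 5:c rests on {4:a}
piece 6:b rests on {5:c}
piece 7:f rests on {6:b}
piece 8:f rests on {7:f}
piece 9:a rests on {6:b}
minimal pieces: {0:a}
ways to finish when only these pieces remain (= sum over removing one remaining piece with nothing left below it):
  1 left: {8}→1  {9}→1
  2 left: {7,8}→1  {8,9}→2
  3 left: {7,8,9}→3
  4 left: {6,7,8,9}→3
  5 left: {5,6,7,8,9}→3
  6 left: {4,5,6,7,8,9}→3
  7 left: {3,4,5,6,7,8,9}→3
  8 left: {2,3,4,5,6,7,8,9}→3
  placing 0:a first → 3 extensions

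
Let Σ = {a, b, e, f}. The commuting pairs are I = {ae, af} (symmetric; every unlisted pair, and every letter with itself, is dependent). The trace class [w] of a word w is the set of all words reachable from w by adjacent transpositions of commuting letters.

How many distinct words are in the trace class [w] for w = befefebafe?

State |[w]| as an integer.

3

drop 0:b onto floor
drop 1:e onto {0:b}
drop 2:f onto {1:e}
drop 3:e onto {2:f}
drop 4:f onto {3:e}
drop 5:e onto {4:f}
drop 6:b onto {5:e}
drop 7:a onto {6:b}
drop 8:f onto {6:b}
drop 9:e onto {8:f}
ground layer = {0:b}
drop-orders for the pieces not yet dropped (sum over which currently-grounded one goes next):
  1 to go: {7} 1  {9} 1
  2 to go: {7,9} 2  {8,9} 1
  3 to go: {7,8,9} 3
  4 to go: {6,7,8,9} 3
  5 to go: {5,6,7,8,9} 3
  6 to go: {4,5,6,7,8,9} 3
  7 to go: {3,4,5,6,7,8,9} 3
  8 to go: {2,3,4,5,6,7,8,9} 3
  if 0:b drops first: 3 orders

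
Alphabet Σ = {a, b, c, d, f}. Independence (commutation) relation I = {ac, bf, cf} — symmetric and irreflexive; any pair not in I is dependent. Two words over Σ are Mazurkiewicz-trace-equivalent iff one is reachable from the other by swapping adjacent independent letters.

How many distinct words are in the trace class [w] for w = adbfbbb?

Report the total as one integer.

0(a) covers ∅
1(d) covers 0:a
2(b) covers 1:d
3(f) covers 1:d
4(b) covers 2:b
5(b) covers 4:b
6(b) covers 5:b
floor of heap: 0:a
completions by unplaced set U, small U first (add the entries for U minus each lowest piece of U):
  |U|=1: {3}:1  {6}:1
  |U|=2: {3,6}:2  {5,6}:1
  |U|=3: {3,5,6}:3  {4,5,6}:1
  |U|=4: {2,4,5,6}:1  {3,4,5,6}:4
  |U|=5: {2,3,4,5,6}:5
  start at 0(a): 5

5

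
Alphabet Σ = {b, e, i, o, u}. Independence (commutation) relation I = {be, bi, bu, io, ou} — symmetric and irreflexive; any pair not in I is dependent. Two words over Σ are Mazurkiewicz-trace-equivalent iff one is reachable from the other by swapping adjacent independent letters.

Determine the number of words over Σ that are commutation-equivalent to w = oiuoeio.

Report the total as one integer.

12

0(o) covers ∅
1(i) covers ∅
2(u) covers 1:i
3(o) covers 0:o
4(e) covers 2:u, 3:o
5(i) covers 4:e
6(o) covers 4:e
floor of heap: 0:o, 1:i
completions by unplaced set U, small U first (add the entries for U minus each lowest piece of U):
  |U|=1: {5}:1  {6}:1
  |U|=2: {5,6}:2
  |U|=3: {4,5,6}:2
  |U|=4: {2,4,5,6}:2  {3,4,5,6}:2
  |U|=5: {0,3,4,5,6}:2  {1,2,4,5,6}:2  {2,3,4,5,6}:4
  start at 0(o): 6
  start at 1(i): 6
sum over floor = 12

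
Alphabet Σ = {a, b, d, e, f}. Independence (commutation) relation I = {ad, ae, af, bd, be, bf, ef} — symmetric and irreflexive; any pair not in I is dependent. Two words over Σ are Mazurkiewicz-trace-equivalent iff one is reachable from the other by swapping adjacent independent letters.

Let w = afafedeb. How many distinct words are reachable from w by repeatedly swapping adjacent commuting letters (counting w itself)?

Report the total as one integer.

168

0(a) covers ∅
1(f) covers ∅
2(a) covers 0:a
3(f) covers 1:f
4(e) covers ∅
5(d) covers 3:f, 4:e
6(e) covers 5:d
7(b) covers 2:a
floor of heap: 0:a, 1:f, 4:e
completions by unplaced set U, small U first (add the entries for U minus each lowest piece of U):
  |U|=1: {6}:1  {7}:1
  |U|=2: {2,7}:1  {5,6}:1  {6,7}:2
  |U|=3: {0,2,7}:1  {2,6,7}:3  {3,5,6}:1  {4,5,6}:1  {5,6,7}:3
  |U|=4: {0,2,6,7}:4  {1,3,5,6}:1  {2,5,6,7}:6  {3,4,5,6}:2  {3,5,6,7}:4  {4,5,6,7}:4
  |U|=5: {0,2,5,6,7}:10  {1,3,4,5,6}:3  {1,3,5,6,7}:5  {2,3,5,6,7}:10  {2,4,5,6,7}:10  {3,4,5,6,7}:10
  |U|=6: {0,2,3,5,6,7}:20  {0,2,4,5,6,7}:20  {1,2,3,5,6,7}:15  {1,3,4,5,6,7}:18  {2,3,4,5,6,7}:30
  start at 0(a): 63
  start at 1(f): 70
  start at 4(e): 35
sum over floor = 168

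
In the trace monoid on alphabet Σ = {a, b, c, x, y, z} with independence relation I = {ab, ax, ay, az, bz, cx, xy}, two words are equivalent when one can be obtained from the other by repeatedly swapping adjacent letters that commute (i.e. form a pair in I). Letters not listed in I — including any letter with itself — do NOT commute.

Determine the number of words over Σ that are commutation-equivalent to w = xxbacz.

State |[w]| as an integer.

#0=x has no predecessor
#1=x depends on [0:x]
#2=b depends on [1:x]
#3=a has no predecessor
#4=c depends on [2:b, 3:a]
#5=z depends on [4:c]
sources: [0:x, 3:a]
N(rest) = Σ N(rest − s) over sources s of rest; N(one piece) = 1:
  size 1 → [5]=1
  size 2 → [4,5]=1
  size 3 → [2,4,5]=1  [3,4,5]=1
  size 4 → [1,2,4,5]=1  [2,3,4,5]=2
  first=0(x) contributes 3
  first=3(a) contributes 1
|[w]| = 4

4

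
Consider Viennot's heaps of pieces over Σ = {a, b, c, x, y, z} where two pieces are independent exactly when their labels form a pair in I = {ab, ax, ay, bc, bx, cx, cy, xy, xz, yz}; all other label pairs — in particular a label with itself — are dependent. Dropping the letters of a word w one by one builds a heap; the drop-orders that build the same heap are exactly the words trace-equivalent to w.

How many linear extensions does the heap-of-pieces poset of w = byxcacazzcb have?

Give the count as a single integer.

#0=b has no predecessor
#1=y depends on [0:b]
#2=x has no predecessor
#3=c has no predecessor
#4=a depends on [3:c]
#5=c depends on [4:a]
#6=a depends on [5:c]
#7=z depends on [0:b, 6:a]
#8=z depends on [7:z]
#9=c depends on [8:z]
#10=b depends on [1:y, 8:z]
sources: [0:b, 2:x, 3:c]
N(rest) = Σ N(rest − s) over sources s of rest; N(one piece) = 1:
  size 1 → [2]=1  [9]=1  [10]=1
  size 2 → [1,10]=1  [2,9]=2  [2,10]=2  [9,10]=2
  size 3 → [1,2,10]=3  [1,9,10]=3  [2,9,10]=6  [8,9,10]=2
  size 4 → [1,2,9,10]=12  [1,8,9,10]=5  [2,8,9,10]=8  [7,8,9,10]=2
  size 5 → [1,2,8,9,10]=25  [1,7,8,9,10]=7  [2,7,8,9,10]=10  [6,7,8,9,10]=2
  size 6 → [0,1,7,8,9,10]=7  [1,2,7,8,9,10]=42  [1,6,7,8,9,10]=9  [2,6,7,8,9,10]=12  [5,6,7,8,9,10]=2
  size 7 → [0,1,2,7,8,9,10]=49  [0,1,6,7,8,9,10]=16  [1,2,6,7,8,9,10]=63  [1,5,6,7,8,9,10]=11  [2,5,6,7,8,9,10]=14  [4,5,6,7,8,9,10]=2
  size 8 → [0,1,2,6,7,8,9,10]=128  [0,1,5,6,7,8,9,10]=27  [1,2,5,6,7,8,9,10]=88  [1,4,5,6,7,8,9,10]=13  [2,4,5,6,7,8,9,10]=16  [3,4,5,6,7,8,9,10]=2
  size 9 → [0,1,2,5,6,7,8,9,10]=243  [0,1,4,5,6,7,8,9,10]=40  [1,2,4,5,6,7,8,9,10]=117  [1,3,4,5,6,7,8,9,10]=15  [2,3,4,5,6,7,8,9,10]=18
  first=0(b) contributes 150
  first=2(x) contributes 55
  first=3(c) contributes 400
|[w]| = 605

605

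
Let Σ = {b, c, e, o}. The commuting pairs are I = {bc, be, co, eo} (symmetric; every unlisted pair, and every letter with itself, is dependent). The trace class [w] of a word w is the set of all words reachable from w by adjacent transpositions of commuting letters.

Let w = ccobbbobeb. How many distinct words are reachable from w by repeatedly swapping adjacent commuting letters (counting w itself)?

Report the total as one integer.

120

piece 0:c — minimal
piece 1:c rests on {0:c}
piece 2:o — minimal
piece 3:b rests on {2:o}
piece 4:b rests on {3:b}
piece 5:b rests on {4:b}
piece 6:o rests on {5:b}
piece 7:b rests on {6:o}
piece 8:e rests on {1:c}
piece 9:b rests on {7:b}
minimal pieces: {0:c, 2:o}
ways to finish when only these pieces remain (= sum over removing one remaining piece with nothing left below it):
  1 left: {8}→1  {9}→1
  2 left: {1,8}→1  {7,9}→1  {8,9}→2
  3 left: {0,1,8}→1  {1,8,9}→3  {6,7,9}→1  {7,8,9}→3
  4 left: {0,1,8,9}→4  {1,7,8,9}→6  {5,6,7,9}→1  {6,7,8,9}→4
  5 left: {0,1,7,8,9}→10  {1,6,7,8,9}→10  {4,5,6,7,9}→1  {5,6,7,8,9}→5
  6 left: {0,1,6,7,8,9}→20  {1,5,6,7,8,9}→15  {3,4,5,6,7,9}→1  {4,5,6,7,8,9}→6
  7 left: {0,1,5,6,7,8,9}→35  {1,4,5,6,7,8,9}→21  {2,3,4,5,6,7,9}→1  {3,4,5,6,7,8,9}→7
  8 left: {0,1,4,5,6,7,8,9}→56  {1,3,4,5,6,7,8,9}→28  {2,3,4,5,6,7,8,9}→8
  placing 0:c first → 36 extensions
  placing 2:o first → 84 extensions
total linear extensions = 120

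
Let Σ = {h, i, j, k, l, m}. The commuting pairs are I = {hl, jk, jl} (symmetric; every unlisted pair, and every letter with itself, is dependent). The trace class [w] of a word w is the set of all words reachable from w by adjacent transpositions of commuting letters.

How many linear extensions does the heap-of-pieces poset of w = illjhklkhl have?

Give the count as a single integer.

0(i) covers ∅
1(l) covers 0:i
2(l) covers 1:l
3(j) covers 0:i
4(h) covers 3:j
5(k) covers 2:l, 4:h
6(l) covers 5:k
7(k) covers 6:l
8(h) covers 7:k
9(l) covers 7:k
floor of heap: 0:i
completions by unplaced set U, small U first (add the entries for U minus each lowest piece of U):
  |U|=1: {8}:1  {9}:1
  |U|=2: {8,9}:2
  |U|=3: {7,8,9}:2
  |U|=4: {6,7,8,9}:2
  |U|=5: {5,6,7,8,9}:2
  |U|=6: {2,5,6,7,8,9}:2  {4,5,6,7,8,9}:2
  |U|=7: {1,2,5,6,7,8,9}:2  {2,4,5,6,7,8,9}:4  {3,4,5,6,7,8,9}:2
  |U|=8: {1,2,4,5,6,7,8,9}:6  {2,3,4,5,6,7,8,9}:6
  start at 0(i): 12

12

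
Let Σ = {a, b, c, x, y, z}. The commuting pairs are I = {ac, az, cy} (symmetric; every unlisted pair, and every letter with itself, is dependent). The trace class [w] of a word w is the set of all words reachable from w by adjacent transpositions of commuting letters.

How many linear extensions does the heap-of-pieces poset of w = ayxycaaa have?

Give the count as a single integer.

5

drop 0:a onto floor
drop 1:y onto {0:a}
drop 2:x onto {1:y}
drop 3:y onto {2:x}
drop 4:c onto {2:x}
drop 5:a onto {3:y}
drop 6:a onto {5:a}
drop 7:a onto {6:a}
ground layer = {0:a}
drop-orders for the pieces not yet dropped (sum over which currently-grounded one goes next):
  1 to go: {4} 1  {7} 1
  2 to go: {4,7} 2  {6,7} 1
  3 to go: {4,6,7} 3  {5,6,7} 1
  4 to go: {3,5,6,7} 1  {4,5,6,7} 4
  5 to go: {3,4,5,6,7} 5
  6 to go: {2,3,4,5,6,7} 5
  if 0:a drops first: 5 orders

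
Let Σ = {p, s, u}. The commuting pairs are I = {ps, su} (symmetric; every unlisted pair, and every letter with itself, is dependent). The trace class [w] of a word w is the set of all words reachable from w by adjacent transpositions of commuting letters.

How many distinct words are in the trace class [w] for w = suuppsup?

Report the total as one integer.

28

piece 0:s — minimal
piece 1:u — minimal
piece 2:u rests on {1:u}
piece 3:p rests on {2:u}
piece 4:p rests on {3:p}
piece 5:s rests on {0:s}
piece 6:u rests on {4:p}
piece 7:p rests on {6:u}
minimal pieces: {0:s, 1:u}
ways to finish when only these pieces remain (= sum over removing one remaining piece with nothing left below it):
  1 left: {5}→1  {7}→1
  2 left: {0,5}→1  {5,7}→2  {6,7}→1
  3 left: {0,5,7}→3  {4,6,7}→1  {5,6,7}→3
  4 left: {0,5,6,7}→6  {3,4,6,7}→1  {4,5,6,7}→4
  5 left: {0,4,5,6,7}→10  {2,3,4,6,7}→1  {3,4,5,6,7}→5
  6 left: {0,3,4,5,6,7}→15  {1,2,3,4,6,7}→1  {2,3,4,5,6,7}→6
  placing 0:s first → 7 extensions
  placing 1:u first → 21 extensions
total linear extensions = 28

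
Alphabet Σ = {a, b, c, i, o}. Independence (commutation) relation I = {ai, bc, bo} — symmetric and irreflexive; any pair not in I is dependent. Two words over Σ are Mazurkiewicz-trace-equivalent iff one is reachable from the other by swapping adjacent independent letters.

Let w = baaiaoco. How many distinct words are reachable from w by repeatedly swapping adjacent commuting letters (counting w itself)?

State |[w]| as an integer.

4

drop 0:b onto floor
drop 1:a onto {0:b}
drop 2:a onto {1:a}
drop 3:i onto {0:b}
drop 4:a onto {2:a}
drop 5:o onto {3:i, 4:a}
drop 6:c onto {5:o}
drop 7:o onto {6:c}
ground layer = {0:b}
drop-orders for the pieces not yet dropped (sum over which currently-grounded one goes next):
  1 to go: {7} 1
  2 to go: {6,7} 1
  3 to go: {5,6,7} 1
  4 to go: {3,5,6,7} 1  {4,5,6,7} 1
  5 to go: {2,4,5,6,7} 1  {3,4,5,6,7} 2
  6 to go: {1,2,4,5,6,7} 1  {2,3,4,5,6,7} 3
  if 0:b drops first: 4 orders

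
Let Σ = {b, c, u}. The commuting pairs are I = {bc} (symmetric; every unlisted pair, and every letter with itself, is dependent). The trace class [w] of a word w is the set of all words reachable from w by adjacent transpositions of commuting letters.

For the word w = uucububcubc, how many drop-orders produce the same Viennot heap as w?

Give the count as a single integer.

4

piece 0:u — minimal
piece 1:u rests on {0:u}
piece 2:c rests on {1:u}
piece 3:u rests on {2:c}
piece 4:b rests on {3:u}
piece 5:u rests on {4:b}
piece 6:b rests on {5:u}
piece 7:c rests on {5:u}
piece 8:u rests on {6:b, 7:c}
piece 9:b rests on {8:u}
piece 10:c rests on {8:u}
minimal pieces: {0:u}
ways to finish when only these pieces remain (= sum over removing one remaining piece with nothing left below it):
  1 left: {9}→1  {10}→1
  2 left: {9,10}→2
  3 left: {8,9,10}→2
  4 left: {6,8,9,10}→2  {7,8,9,10}→2
  5 left: {6,7,8,9,10}→4
  6 left: {5,6,7,8,9,10}→4
  7 left: {4,5,6,7,8,9,10}→4
  8 left: {3,4,5,6,7,8,9,10}→4
  9 left: {2,3,4,5,6,7,8,9,10}→4
  placing 0:u first → 4 extensions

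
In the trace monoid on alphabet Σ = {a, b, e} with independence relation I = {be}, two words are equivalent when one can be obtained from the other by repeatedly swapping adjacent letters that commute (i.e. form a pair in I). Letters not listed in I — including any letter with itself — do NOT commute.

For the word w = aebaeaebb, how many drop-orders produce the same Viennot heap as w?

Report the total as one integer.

6

0(a) covers ∅
1(e) covers 0:a
2(b) covers 0:a
3(a) covers 1:e, 2:b
4(e) covers 3:a
5(a) covers 4:e
6(e) covers 5:a
7(b) covers 5:a
8(b) covers 7:b
floor of heap: 0:a
completions by unplaced set U, small U first (add the entries for U minus each lowest piece of U):
  |U|=1: {6}:1  {8}:1
  |U|=2: {6,8}:2  {7,8}:1
  |U|=3: {6,7,8}:3
  |U|=4: {5,6,7,8}:3
  |U|=5: {4,5,6,7,8}:3
  |U|=6: {3,4,5,6,7,8}:3
  |U|=7: {1,3,4,5,6,7,8}:3  {2,3,4,5,6,7,8}:3
  start at 0(a): 6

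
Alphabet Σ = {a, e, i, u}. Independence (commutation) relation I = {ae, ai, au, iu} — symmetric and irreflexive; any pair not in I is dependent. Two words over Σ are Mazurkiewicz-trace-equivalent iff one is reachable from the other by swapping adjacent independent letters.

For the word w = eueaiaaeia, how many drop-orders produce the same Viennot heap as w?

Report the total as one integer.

drop 0:e onto floor
drop 1:u onto {0:e}
drop 2:e onto {1:u}
drop 3:a onto floor
drop 4:i onto {2:e}
drop 5:a onto {3:a}
drop 6:a onto {5:a}
drop 7:e onto {4:i}
drop 8:i onto {7:e}
drop 9:a onto {6:a}
ground layer = {0:e, 3:a}
drop-orders for the pieces not yet dropped (sum over which currently-grounded one goes next):
  1 to go: {8} 1  {9} 1
  2 to go: {6,9} 1  {7,8} 1  {8,9} 2
  3 to go: {4,7,8} 1  {5,6,9} 1  {6,8,9} 3  {7,8,9} 3
  4 to go: {2,4,7,8} 1  {3,5,6,9} 1  {4,7,8,9} 4  {5,6,8,9} 4  {6,7,8,9} 6
  5 to go: {1,2,4,7,8} 1  {2,4,7,8,9} 5  {3,5,6,8,9} 5  {4,6,7,8,9} 10  {5,6,7,8,9} 10
  6 to go: {0,1,2,4,7,8} 1  {1,2,4,7,8,9} 6  {2,4,6,7,8,9} 15  {3,5,6,7,8,9} 15  {4,5,6,7,8,9} 20
  7 to go: {0,1,2,4,7,8,9} 7  {1,2,4,6,7,8,9} 21  {2,4,5,6,7,8,9} 35  {3,4,5,6,7,8,9} 35
  8 to go: {0,1,2,4,6,7,8,9} 28  {1,2,4,5,6,7,8,9} 56  {2,3,4,5,6,7,8,9} 70
  if 0:e drops first: 126 orders
  if 3:a drops first: 84 orders
heap linearizations: 210

210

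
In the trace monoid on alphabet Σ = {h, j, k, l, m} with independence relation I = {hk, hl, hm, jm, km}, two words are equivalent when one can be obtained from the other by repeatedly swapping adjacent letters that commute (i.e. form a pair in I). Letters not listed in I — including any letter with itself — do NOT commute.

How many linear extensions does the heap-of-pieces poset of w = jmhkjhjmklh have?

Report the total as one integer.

drop 0:j onto floor
drop 1:m onto floor
drop 2:h onto {0:j}
drop 3:k onto {0:j}
drop 4:j onto {2:h, 3:k}
drop 5:h onto {4:j}
drop 6:j onto {5:h}
drop 7:m onto {1:m}
drop 8:k onto {6:j}
drop 9:l onto {7:m, 8:k}
drop 10:h onto {6:j}
ground layer = {0:j, 1:m}
drop-orders for the pieces not yet dropped (sum over which currently-grounded one goes next):
  1 to go: {9} 1  {10} 1
  2 to go: {7,9} 1  {8,9} 1  {9,10} 2
  3 to go: {1,7,9} 1  {7,8,9} 2  {7,9,10} 3  {8,9,10} 3
  4 to go: {1,7,8,9} 3  {1,7,9,10} 4  {6,8,9,10} 3  {7,8,9,10} 8
  5 to go: {1,7,8,9,10} 15  {5,6,8,9,10} 3  {6,7,8,9,10} 11
  6 to go: {1,6,7,8,9,10} 26  {4,5,6,8,9,10} 3  {5,6,7,8,9,10} 14
  7 to go: {1,5,6,7,8,9,10} 40  {2,4,5,6,8,9,10} 3  {3,4,5,6,8,9,10} 3  {4,5,6,7,8,9,10} 17
  8 to go: {1,4,5,6,7,8,9,10} 57  {2,3,4,5,6,8,9,10} 6  {2,4,5,6,7,8,9,10} 20  {3,4,5,6,7,8,9,10} 20
  9 to go: {0,2,3,4,5,6,8,9,10} 6  {1,2,4,5,6,7,8,9,10} 77  {1,3,4,5,6,7,8,9,10} 77  {2,3,4,5,6,7,8,9,10} 46
  if 0:j drops first: 200 orders
  if 1:m drops first: 52 orders
heap linearizations: 252

252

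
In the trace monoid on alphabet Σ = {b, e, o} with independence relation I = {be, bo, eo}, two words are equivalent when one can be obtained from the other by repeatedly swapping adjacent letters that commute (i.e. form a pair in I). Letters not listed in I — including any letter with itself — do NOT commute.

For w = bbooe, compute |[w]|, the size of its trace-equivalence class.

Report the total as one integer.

#0=b has no predecessor
#1=b depends on [0:b]
#2=o has no predecessor
#3=o depends on [2:o]
#4=e has no predecessor
sources: [0:b, 2:o, 4:e]
N(rest) = Σ N(rest − s) over sources s of rest; N(one piece) = 1:
  size 1 → [1]=1  [3]=1  [4]=1
  size 2 → [0,1]=1  [1,3]=2  [1,4]=2  [2,3]=1  [3,4]=2
  size 3 → [0,1,3]=3  [0,1,4]=3  [1,2,3]=3  [1,3,4]=6  [2,3,4]=3
  first=0(b) contributes 12
  first=2(o) contributes 12
  first=4(e) contributes 6
|[w]| = 30

30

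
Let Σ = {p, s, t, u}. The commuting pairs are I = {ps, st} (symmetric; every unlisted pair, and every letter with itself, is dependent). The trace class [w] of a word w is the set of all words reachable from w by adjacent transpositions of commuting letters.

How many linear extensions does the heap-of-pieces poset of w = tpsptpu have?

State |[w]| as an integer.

6

drop 0:t onto floor
drop 1:p onto {0:t}
drop 2:s onto floor
drop 3:p onto {1:p}
drop 4:t onto {3:p}
drop 5:p onto {4:t}
drop 6:u onto {2:s, 5:p}
ground layer = {0:t, 2:s}
drop-orders for the pieces not yet dropped (sum over which currently-grounded one goes next):
  1 to go: {6} 1
  2 to go: {2,6} 1  {5,6} 1
  3 to go: {2,5,6} 2  {4,5,6} 1
  4 to go: {2,4,5,6} 3  {3,4,5,6} 1
  5 to go: {1,3,4,5,6} 1  {2,3,4,5,6} 4
  if 0:t drops first: 5 orders
  if 2:s drops first: 1 orders
heap linearizations: 6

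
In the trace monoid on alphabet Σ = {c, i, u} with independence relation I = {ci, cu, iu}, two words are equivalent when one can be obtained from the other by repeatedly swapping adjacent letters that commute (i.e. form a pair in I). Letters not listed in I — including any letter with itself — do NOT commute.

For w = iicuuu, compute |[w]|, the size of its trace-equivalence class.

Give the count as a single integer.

60

#0=i has no predecessor
#1=i depends on [0:i]
#2=c has no predecessor
#3=u has no predecessor
#4=u depends on [3:u]
#5=u depends on [4:u]
sources: [0:i, 2:c, 3:u]
N(rest) = Σ N(rest − s) over sources s of rest; N(one piece) = 1:
  size 1 → [1]=1  [2]=1  [5]=1
  size 2 → [0,1]=1  [1,2]=2  [1,5]=2  [2,5]=2  [4,5]=1
  size 3 → [0,1,2]=3  [0,1,5]=3  [1,2,5]=6  [1,4,5]=3  [2,4,5]=3  [3,4,5]=1
  size 4 → [0,1,2,5]=12  [0,1,4,5]=6  [1,2,4,5]=12  [1,3,4,5]=4  [2,3,4,5]=4
  first=0(i) contributes 20
  first=2(c) contributes 10
  first=3(u) contributes 30
|[w]| = 60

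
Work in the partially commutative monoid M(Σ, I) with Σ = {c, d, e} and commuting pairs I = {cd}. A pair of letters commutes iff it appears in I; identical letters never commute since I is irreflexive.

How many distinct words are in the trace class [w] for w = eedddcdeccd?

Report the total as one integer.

0(e) covers ∅
1(e) covers 0:e
2(d) covers 1:e
3(d) covers 2:d
4(d) covers 3:d
5(c) covers 1:e
6(d) covers 4:d
7(e) covers 5:c, 6:d
8(c) covers 7:e
9(c) covers 8:c
10(d) covers 7:e
floor of heap: 0:e
completions by unplaced set U, small U first (add the entries for U minus each lowest piece of U):
  |U|=1: {9}:1  {10}:1
  |U|=2: {8,9}:1  {9,10}:2
  |U|=3: {8,9,10}:3
  |U|=4: {7,8,9,10}:3
  |U|=5: {5,7,8,9,10}:3  {6,7,8,9,10}:3
  |U|=6: {4,6,7,8,9,10}:3  {5,6,7,8,9,10}:6
  |U|=7: {3,4,6,7,8,9,10}:3  {4,5,6,7,8,9,10}:9
  |U|=8: {2,3,4,6,7,8,9,10}:3  {3,4,5,6,7,8,9,10}:12
  |U|=9: {2,3,4,5,6,7,8,9,10}:15
  start at 0(e): 15

15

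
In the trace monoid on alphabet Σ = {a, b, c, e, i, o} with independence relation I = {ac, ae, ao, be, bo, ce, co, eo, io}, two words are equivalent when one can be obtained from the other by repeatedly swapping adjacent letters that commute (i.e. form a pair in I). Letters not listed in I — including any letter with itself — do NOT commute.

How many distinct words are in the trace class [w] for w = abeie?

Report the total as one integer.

0(a) covers ∅
1(b) covers 0:a
2(e) covers ∅
3(i) covers 1:b, 2:e
4(e) covers 3:i
floor of heap: 0:a, 2:e
completions by unplaced set U, small U first (add the entries for U minus each lowest piece of U):
  |U|=1: {4}:1
  |U|=2: {3,4}:1
  |U|=3: {1,3,4}:1  {2,3,4}:1
  start at 0(a): 2
  start at 2(e): 1
sum over floor = 3

3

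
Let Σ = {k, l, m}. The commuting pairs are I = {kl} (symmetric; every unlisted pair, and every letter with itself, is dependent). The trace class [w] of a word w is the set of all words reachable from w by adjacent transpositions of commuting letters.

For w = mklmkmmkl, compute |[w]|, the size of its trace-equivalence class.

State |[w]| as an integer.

4

0(m) covers ∅
1(k) covers 0:m
2(l) covers 0:m
3(m) covers 1:k, 2:l
4(k) covers 3:m
5(m) covers 4:k
6(m) covers 5:m
7(k) covers 6:m
8(l) covers 6:m
floor of heap: 0:m
completions by unplaced set U, small U first (add the entries for U minus each lowest piece of U):
  |U|=1: {7}:1  {8}:1
  |U|=2: {7,8}:2
  |U|=3: {6,7,8}:2
  |U|=4: {5,6,7,8}:2
  |U|=5: {4,5,6,7,8}:2
  |U|=6: {3,4,5,6,7,8}:2
  |U|=7: {1,3,4,5,6,7,8}:2  {2,3,4,5,6,7,8}:2
  start at 0(m): 4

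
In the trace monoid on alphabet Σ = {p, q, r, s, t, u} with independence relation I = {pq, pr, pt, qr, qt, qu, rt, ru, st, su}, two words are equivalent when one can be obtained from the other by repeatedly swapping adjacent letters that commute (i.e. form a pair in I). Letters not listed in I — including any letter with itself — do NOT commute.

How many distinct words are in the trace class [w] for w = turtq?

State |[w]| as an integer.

drop 0:t onto floor
drop 1:u onto {0:t}
drop 2:r onto floor
drop 3:t onto {1:u}
drop 4:q onto floor
ground layer = {0:t, 2:r, 4:q}
drop-orders for the pieces not yet dropped (sum over which currently-grounded one goes next):
  1 to go: {2} 1  {3} 1  {4} 1
  2 to go: {1,3} 1  {2,3} 2  {2,4} 2  {3,4} 2
  3 to go: {0,1,3} 1  {1,2,3} 3  {1,3,4} 3  {2,3,4} 6
  if 0:t drops first: 12 orders
  if 2:r drops first: 4 orders
  if 4:q drops first: 4 orders
heap linearizations: 20

20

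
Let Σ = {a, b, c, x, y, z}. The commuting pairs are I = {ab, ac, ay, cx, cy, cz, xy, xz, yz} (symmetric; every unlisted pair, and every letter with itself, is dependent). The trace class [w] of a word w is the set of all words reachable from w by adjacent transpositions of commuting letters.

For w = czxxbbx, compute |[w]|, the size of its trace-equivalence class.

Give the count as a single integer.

drop 0:c onto floor
drop 1:z onto floor
drop 2:x onto floor
drop 3:x onto {2:x}
drop 4:b onto {0:c, 1:z, 3:x}
drop 5:b onto {4:b}
drop 6:x onto {5:b}
ground layer = {0:c, 1:z, 2:x}
drop-orders for the pieces not yet dropped (sum over which currently-grounded one goes next):
  1 to go: {6} 1
  2 to go: {5,6} 1
  3 to go: {4,5,6} 1
  4 to go: {0,4,5,6} 1  {1,4,5,6} 1  {3,4,5,6} 1
  5 to go: {0,1,4,5,6} 2  {0,3,4,5,6} 2  {1,3,4,5,6} 2  {2,3,4,5,6} 1
  if 0:c drops first: 3 orders
  if 1:z drops first: 3 orders
  if 2:x drops first: 6 orders
heap linearizations: 12

12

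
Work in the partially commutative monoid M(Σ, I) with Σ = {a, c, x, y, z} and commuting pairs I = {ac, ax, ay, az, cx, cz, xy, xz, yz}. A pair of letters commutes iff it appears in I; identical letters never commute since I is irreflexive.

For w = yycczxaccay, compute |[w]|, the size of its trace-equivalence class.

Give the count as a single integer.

0(y) covers ∅
1(y) covers 0:y
2(c) covers 1:y
3(c) covers 2:c
4(z) covers ∅
5(x) covers ∅
6(a) covers ∅
7(c) covers 3:c
8(c) covers 7:c
9(a) covers 6:a
10(y) covers 8:c
floor of heap: 0:y, 4:z, 5:x, 6:a
completions by unplaced set U, small U first (add the entries for U minus each lowest piece of U):
  |U|=1: {4}:1  {5}:1  {9}:1  {10}:1
  |U|=2: {4,5}:2  {4,9}:2  {4,10}:2  {5,9}:2  {5,10}:2  {6,9}:1  {8,10}:1  {9,10}:2
  |U|=3: {4,5,9}:6  {4,5,10}:6  {4,6,9}:3  {4,8,10}:3  {4,9,10}:6  {5,6,9}:3  {5,8,10}:3  {5,9,10}:6  {6,9,10}:3  {7,8,10}:1  {8,9,10}:3
  |U|=4: {3,7,8,10}:1  {4,5,6,9}:12  {4,5,8,10}:12  {4,5,9,10}:24  {4,6,9,10}:12  {4,7,8,10}:4  {4,8,9,10}:12  {5,6,9,10}:12  {5,7,8,10}:4  {5,8,9,10}:12  {6,8,9,10}:6  {7,8,9,10}:4
  |U|=5: {2,3,7,8,10}:1  {3,4,7,8,10}:5  {3,5,7,8,10}:5  {3,7,8,9,10}:5  {4,5,6,9,10}:60  {4,5,7,8,10}:20  {4,5,8,9,10}:60  {4,6,8,9,10}:30  {4,7,8,9,10}:20  {5,6,8,9,10}:30  {5,7,8,9,10}:20  {6,7,8,9,10}:10
  |U|=6: {1,2,3,7,8,10}:1  {2,3,4,7,8,10}:6  {2,3,5,7,8,10}:6  {2,3,7,8,9,10}:6  {3,4,5,7,8,10}:30  {3,4,7,8,9,10}:30  {3,5,7,8,9,10}:30  {3,6,7,8,9,10}:15  {4,5,6,8,9,10}:180  {4,5,7,8,9,10}:120  {4,6,7,8,9,10}:60  {5,6,7,8,9,10}:60
  |U|=7: {0,1,2,3,7,8,10}:1  {1,2,3,4,7,8,10}:7  {1,2,3,5,7,8,10}:7  {1,2,3,7,8,9,10}:7  {2,3,4,5,7,8,10}:42  {2,3,4,7,8,9,10}:42  {2,3,5,7,8,9,10}:42  {2,3,6,7,8,9,10}:21  {3,4,5,7,8,9,10}:210  {3,4,6,7,8,9,10}:105  {3,5,6,7,8,9,10}:105  {4,5,6,7,8,9,10}:420
  |U|=8: {0,1,2,3,4,7,8,10}:8  {0,1,2,3,5,7,8,10}:8  {0,1,2,3,7,8,9,10}:8  {1,2,3,4,5,7,8,10}:56  {1,2,3,4,7,8,9,10}:56  {1,2,3,5,7,8,9,10}:56  {1,2,3,6,7,8,9,10}:28  {2,3,4,5,7,8,9,10}:336  {2,3,4,6,7,8,9,10}:168  {2,3,5,6,7,8,9,10}:168  {3,4,5,6,7,8,9,10}:840
  |U|=9: {0,1,2,3,4,5,7,8,10}:72  {0,1,2,3,4,7,8,9,10}:72  {0,1,2,3,5,7,8,9,10}:72  {0,1,2,3,6,7,8,9,10}:36  {1,2,3,4,5,7,8,9,10}:504  {1,2,3,4,6,7,8,9,10}:252  {1,2,3,5,6,7,8,9,10}:252  {2,3,4,5,6,7,8,9,10}:1512
  start at 0(y): 2520
  start at 4(z): 360
  start at 5(x): 360
  start at 6(a): 720
sum over floor = 3960

3960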